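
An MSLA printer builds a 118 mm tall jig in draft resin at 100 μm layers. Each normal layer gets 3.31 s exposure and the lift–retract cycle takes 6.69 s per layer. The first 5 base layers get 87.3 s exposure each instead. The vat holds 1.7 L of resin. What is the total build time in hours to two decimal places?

Layers = ⌈118/0.1⌉ = 1180.
Burn-in layers = 5 × (87.3 + 6.69) = 469.95 s.
Remaining layers = 1175 × (3.31 + 6.69) = 11750 s.
Sum: 469.95 + 11750 = 12219.95 s → 3.39 hours.

3.39 hours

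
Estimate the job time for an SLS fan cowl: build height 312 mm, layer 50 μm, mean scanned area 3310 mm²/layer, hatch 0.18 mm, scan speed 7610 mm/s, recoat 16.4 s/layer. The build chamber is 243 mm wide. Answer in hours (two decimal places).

32.62 hours

Layers = ⌈312/0.05⌉ = 6240.
Hatch length per layer = 3310 / 0.18, so 18388.9 mm.
Laser time per layer: 18388.9 / 7610 → 2.4164 s.
Time per layer = 2.4164 + 16.4, so 18.8164 s.
6240 layers × 18.8164 s/layer = 117414.336 s, i.e. 32.62 hours.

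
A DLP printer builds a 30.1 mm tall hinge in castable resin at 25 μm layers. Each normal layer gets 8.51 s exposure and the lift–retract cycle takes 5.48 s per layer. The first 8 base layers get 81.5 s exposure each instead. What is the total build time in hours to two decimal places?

4.84 hours

Layers = ⌈30.1/0.025⌉ = 1204.
Base layers = 8 × (81.5 + 5.48), so 695.84 s.
Remaining layers: 1196 × (8.51 + 5.48) → 16732.04 s.
Total = 695.84 + 16732.04 = 17427.88 s = 4.84 hours.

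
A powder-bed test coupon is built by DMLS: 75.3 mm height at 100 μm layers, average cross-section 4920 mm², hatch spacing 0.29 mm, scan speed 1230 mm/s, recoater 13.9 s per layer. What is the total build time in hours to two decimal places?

5.79 hours

Number of layers: 75.3 / 0.1 → 753 (rounded up).
Hatch length per layer: 4920 / 0.29 → 16965.5 mm.
Scan time per layer = 16965.5 / 1230 = 13.7931 s.
Layer cycle = 13.7931 + 13.9, so 27.6931 s.
753 layers × 27.6931 s/layer = 20852.9043 s, i.e. 5.79 hours.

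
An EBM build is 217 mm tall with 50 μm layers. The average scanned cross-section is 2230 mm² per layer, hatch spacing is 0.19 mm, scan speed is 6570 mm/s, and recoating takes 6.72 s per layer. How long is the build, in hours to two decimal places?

10.25 hours

Layers = ⌈217/0.05⌉ = 4340.
Scan path per layer = 2230 / 0.19 = 11736.8 mm.
Per-layer scan time = 11736.8 / 6570 = 1.7864 s.
Time per layer = 1.7864 + 6.72, so 8.5064 s.
Total: 4340 × 8.5064 s = 36917.776 s → 10.25 hours.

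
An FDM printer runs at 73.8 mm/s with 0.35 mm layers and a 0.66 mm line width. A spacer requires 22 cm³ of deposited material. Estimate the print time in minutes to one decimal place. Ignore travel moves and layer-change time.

21.5 minutes

Extrusion cross-section = 0.35 × 0.66, so 0.231 mm².
Toolpath length = 22 cm³ / 0.231 mm² = 22000 / 0.231 = 95238.1 mm.
Time extruding = 95238.1 / 73.8, so 1290.5 s.
Converting: 1290.5 s = 21.5 minutes.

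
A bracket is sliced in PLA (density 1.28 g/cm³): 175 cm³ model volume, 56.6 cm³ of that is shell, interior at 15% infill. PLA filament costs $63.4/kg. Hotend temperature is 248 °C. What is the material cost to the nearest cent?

Interior volume = 175 − 56.6 = 118.4 cm³.
Infill deposited = 0.15 × 118.4 = 17.76 cm³.
Total printed volume = 56.6 + 17.76, so 74.36 cm³.
Mass = 74.36 × 1.28 = 95.1808 g.
Cost = 95.1808 g / 1000 × $63.4/kg = $6.03.

$6.03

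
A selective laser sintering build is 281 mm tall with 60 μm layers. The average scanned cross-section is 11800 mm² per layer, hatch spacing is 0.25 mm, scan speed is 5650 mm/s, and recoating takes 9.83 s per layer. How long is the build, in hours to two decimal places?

Layers = ⌈281/0.06⌉ = 4684.
Scan path per layer = 11800 / 0.25, so 47200 mm.
Per-layer scan time: 47200 / 5650 → 8.354 s.
Time per layer: 8.354 + 9.83 → 18.184 s.
Build time = 4684 × 18.184 = 85173.856 s = 23.66 hours.

23.66 hours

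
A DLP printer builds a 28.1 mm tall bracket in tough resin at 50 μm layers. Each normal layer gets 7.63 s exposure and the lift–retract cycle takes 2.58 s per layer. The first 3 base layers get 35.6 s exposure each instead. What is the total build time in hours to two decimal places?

Layers = ⌈28.1/0.05⌉ = 562.
Bottom layers = 3 × (35.6 + 2.58) = 114.54 s.
Normal layers: 559 × (7.63 + 2.58) → 5707.39 s.
Total = 114.54 + 5707.39 = 5821.93 s = 1.62 hours.

1.62 hours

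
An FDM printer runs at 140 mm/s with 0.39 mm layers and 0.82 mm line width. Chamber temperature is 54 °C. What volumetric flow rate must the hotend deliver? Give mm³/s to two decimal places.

44.77

Extrusion cross-section = 0.39 × 0.82, so 0.3198 mm².
Q = v·A = 140 × 0.3198 = 44.77 mm³/s.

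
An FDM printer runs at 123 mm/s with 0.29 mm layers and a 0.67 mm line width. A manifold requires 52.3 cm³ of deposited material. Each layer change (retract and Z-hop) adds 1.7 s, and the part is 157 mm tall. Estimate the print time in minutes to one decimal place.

Line area: 0.29 × 0.67 → 0.1943 mm².
Total extruded path = 52300/0.1943 = 269171.4 mm.
Time extruding = 269171.4 / 123 = 2188.4 s.
Number of layers: 157 / 0.29 → 542 (rounded up).
Z-hop total: 542 × 1.7 → 921.4 s.
Altogether 2188.4 + 921.4 = 3109.8 s, i.e. 51.8 minutes.

51.8 minutes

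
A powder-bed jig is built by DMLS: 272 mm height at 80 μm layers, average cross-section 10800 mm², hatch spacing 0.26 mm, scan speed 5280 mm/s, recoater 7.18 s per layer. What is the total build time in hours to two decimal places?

Layers = ⌈272/0.08⌉ = 3400.
Scan path per layer = 10800 / 0.26 = 41538.5 mm.
Scan time per layer: 41538.5 / 5280 → 7.8671 s.
Per-layer time = 7.8671 + 7.18 = 15.0471 s.
3400 layers × 15.0471 s/layer = 51160.14 s, i.e. 14.21 hours.

14.21 hours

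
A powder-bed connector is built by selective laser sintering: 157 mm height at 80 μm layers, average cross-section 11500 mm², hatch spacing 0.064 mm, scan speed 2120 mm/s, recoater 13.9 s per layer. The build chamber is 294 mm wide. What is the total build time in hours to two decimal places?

Layers = ⌈157/0.08⌉ = 1963.
Hatch length per layer: 11500 / 0.064 → 179687.5 mm.
Scan time per layer = 179687.5 / 2120 = 84.7583 s.
Time per layer: 84.7583 + 13.9 → 98.6583 s.
1963 layers × 98.6583 s/layer = 193666.2429 s, i.e. 53.80 hours.

53.80 hours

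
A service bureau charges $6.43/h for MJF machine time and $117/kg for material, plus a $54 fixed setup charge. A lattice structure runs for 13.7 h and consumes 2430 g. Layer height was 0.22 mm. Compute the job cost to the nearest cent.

$426.40

Machine cost: 6.43 × 13.7 → $88.091.
Material cost = 117 × 2430/1000, so $284.31.
Total = 88.091 + 284.31 + 54 = 426.401 ≈ $426.40.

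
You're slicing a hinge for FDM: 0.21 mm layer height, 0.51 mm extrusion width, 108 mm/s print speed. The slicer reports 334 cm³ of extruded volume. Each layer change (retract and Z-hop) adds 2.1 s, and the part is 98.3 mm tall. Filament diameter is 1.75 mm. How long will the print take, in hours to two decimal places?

8.29 hours

Bead cross-section: 0.21 × 0.51 → 0.1071 mm².
Toolpath length = 334 cm³ / 0.1071 mm² = 334000 / 0.1071 = 3118580.8 mm.
Extrusion time: 3118580.8 / 108 → 28875.7 s.
Layers = ⌈98.3/0.21⌉ = 469.
Non-print overhead = 469 × 2.1, so 984.9 s.
Altogether 28875.7 + 984.9 = 29860.6 s, i.e. 8.29 hours.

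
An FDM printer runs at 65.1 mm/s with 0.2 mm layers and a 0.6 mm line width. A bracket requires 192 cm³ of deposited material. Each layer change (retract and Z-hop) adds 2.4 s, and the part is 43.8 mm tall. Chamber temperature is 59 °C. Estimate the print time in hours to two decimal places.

Line area: 0.2 × 0.6 → 0.12 mm².
Toolpath length = 192 cm³ / 0.12 mm² = 192000 / 0.12 = 1600000 mm.
Print-move time = 1600000 / 65.1, so 24577.6 s.
Layer count = ceil(43.8 / 0.2) = 219.
Non-print overhead: 219 × 2.4 → 525.6 s.
Total = 24577.6 + 525.6 = 25103.2 s = 6.97 hours.

6.97 hours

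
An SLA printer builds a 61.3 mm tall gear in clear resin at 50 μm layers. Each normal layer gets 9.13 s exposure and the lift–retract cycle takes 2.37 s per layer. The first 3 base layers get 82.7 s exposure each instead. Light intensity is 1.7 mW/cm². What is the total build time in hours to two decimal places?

3.98 hours

Layer count = ceil(61.3 / 0.05) = 1226.
Base layers: 3 × (82.7 + 2.37) → 255.21 s.
Regular layers = 1223 × (9.13 + 2.37), so 14064.5 s.
Total = 255.21 + 14064.5 = 14319.71 s = 3.98 hours.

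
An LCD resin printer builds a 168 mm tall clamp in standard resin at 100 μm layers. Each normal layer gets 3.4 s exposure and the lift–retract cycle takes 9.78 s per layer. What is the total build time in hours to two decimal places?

6.15 hours

Number of layers: 168 / 0.1 → 1680 (rounded up).
Each layer takes = 3.4 + 9.78 = 13.18 s.
Build time: 1680 × 13.18 s = 22142.4 s, i.e. 6.15 hours.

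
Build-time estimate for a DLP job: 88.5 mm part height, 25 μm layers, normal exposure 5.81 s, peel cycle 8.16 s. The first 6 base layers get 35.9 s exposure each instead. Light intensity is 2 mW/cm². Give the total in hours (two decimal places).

Layers = ⌈88.5/0.025⌉ = 3540.
Base layers = 6 × (35.9 + 8.16), so 264.36 s.
Regular layers = 3534 × (5.81 + 8.16), so 49369.98 s.
Total = 264.36 + 49369.98 = 49634.34 s = 13.79 hours.

13.79 hours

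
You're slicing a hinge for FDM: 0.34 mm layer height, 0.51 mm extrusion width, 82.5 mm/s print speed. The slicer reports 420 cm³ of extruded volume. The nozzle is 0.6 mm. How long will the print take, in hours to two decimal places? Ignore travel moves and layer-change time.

Extrusion cross-section = 0.34 × 0.51, so 0.1734 mm².
Toolpath length = 420 cm³ / 0.1734 mm² = 420000 / 0.1734 = 2422145.3 mm.
Extrusion time: 2422145.3 / 82.5 → 29359.3 s.
Converting: 29359.3 s = 8.16 hours.

8.16 hours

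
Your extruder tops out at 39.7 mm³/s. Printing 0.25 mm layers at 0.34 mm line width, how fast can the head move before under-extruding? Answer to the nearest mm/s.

467 mm/s

Extrusion cross-section: 0.25 × 0.34 → 0.085 mm².
Max speed = 39.7 / 0.085 = 467.06 ≈ 467 mm/s.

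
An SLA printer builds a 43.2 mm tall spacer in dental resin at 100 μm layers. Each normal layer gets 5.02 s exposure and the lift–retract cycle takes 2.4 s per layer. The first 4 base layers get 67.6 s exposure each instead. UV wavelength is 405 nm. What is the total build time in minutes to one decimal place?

Layers = ⌈43.2/0.1⌉ = 432.
Burn-in layers: 4 × (67.6 + 2.4) → 280 s.
Remaining layers: 428 × (5.02 + 2.4) → 3175.76 s.
Total = 280 + 3175.76 = 3455.76 s = 57.6 minutes.

57.6 minutes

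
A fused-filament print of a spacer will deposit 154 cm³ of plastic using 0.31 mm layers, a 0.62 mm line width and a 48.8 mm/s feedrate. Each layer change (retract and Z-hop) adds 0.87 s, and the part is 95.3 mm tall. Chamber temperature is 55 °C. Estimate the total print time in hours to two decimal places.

Extrusion cross-section = 0.31 × 0.62, so 0.1922 mm².
Total extruded path = 154000/0.1922 = 801248.7 mm.
Extrusion time: 801248.7 / 48.8 → 16419 s.
Layer count = ceil(95.3 / 0.31) = 308.
Layer-change overhead = 308 × 0.87 = 267.96 s.
Total = 16419 + 267.96 = 16686.96 s = 4.64 hours.

4.64 hours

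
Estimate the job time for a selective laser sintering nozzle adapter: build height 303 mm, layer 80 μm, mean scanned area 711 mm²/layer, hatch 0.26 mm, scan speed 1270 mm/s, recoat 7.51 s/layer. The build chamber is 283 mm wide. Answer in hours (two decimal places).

Number of layers: 303 / 0.08 → 3788 (rounded up).
Per-layer scan distance = 711 / 0.26 = 2734.6 mm.
Per-layer scan time = 2734.6 / 1270 = 2.1532 s.
Time per layer: 2.1532 + 7.51 → 9.6632 s.
Build time = 3788 × 9.6632 = 36604.2016 s = 10.17 hours.

10.17 hours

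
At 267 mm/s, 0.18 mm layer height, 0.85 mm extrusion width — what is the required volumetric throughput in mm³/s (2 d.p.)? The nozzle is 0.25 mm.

A: 0.18 × 0.85 → 0.153 mm².
Q = v·A = 267 × 0.153 = 40.85 mm³/s.

40.85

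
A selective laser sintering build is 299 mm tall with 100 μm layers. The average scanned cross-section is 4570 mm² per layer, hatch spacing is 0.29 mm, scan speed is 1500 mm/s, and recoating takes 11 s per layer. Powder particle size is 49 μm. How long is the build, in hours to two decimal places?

17.86 hours

Number of layers: 299 / 0.1 → 2990 (rounded up).
Hatch length per layer = 4570 / 0.29 = 15758.6 mm.
Laser time per layer: 15758.6 / 1500 → 10.5057 s.
Time per layer = 10.5057 + 11 = 21.5057 s.
Build time = 2990 × 21.5057 = 64302.043 s = 17.86 hours.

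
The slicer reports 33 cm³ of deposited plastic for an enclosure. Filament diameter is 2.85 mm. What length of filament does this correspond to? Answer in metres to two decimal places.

A = π r² = π × 1.425² = 6.3794 mm².
L = 33000 mm³ / 6.3794 mm² = 5172.9 mm, i.e. 5.17 m.

5.17 m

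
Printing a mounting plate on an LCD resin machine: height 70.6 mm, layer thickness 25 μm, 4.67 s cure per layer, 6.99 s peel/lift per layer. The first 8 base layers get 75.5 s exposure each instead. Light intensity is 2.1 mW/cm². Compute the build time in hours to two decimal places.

Layers = ⌈70.6/0.025⌉ = 2824.
Bottom layers: 8 × (75.5 + 6.99) → 659.92 s.
Regular layers = 2816 × (4.67 + 6.99), so 32834.56 s.
Sum: 659.92 + 32834.56 = 33494.48 s → 9.30 hours.

9.30 hours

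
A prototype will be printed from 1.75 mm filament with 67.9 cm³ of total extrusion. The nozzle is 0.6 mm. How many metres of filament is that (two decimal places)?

28.23 m

Cross-section of 1.75 mm filament: π·(1.75/2)² = 2.4053 mm².
Length = 67.9 cm³ / 2.4053 mm² = 67900 / 2.4053 = 28229.33 mm = 28.23 m.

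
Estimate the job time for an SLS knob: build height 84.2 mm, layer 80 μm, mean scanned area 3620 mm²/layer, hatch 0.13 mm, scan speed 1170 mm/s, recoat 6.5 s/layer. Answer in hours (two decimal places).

8.86 hours

Layers = ⌈84.2/0.08⌉ = 1053.
Per-layer scan distance = 3620 / 0.13 = 27846.2 mm.
Scan time per layer = 27846.2 / 1170 = 23.8002 s.
Time per layer: 23.8002 + 6.5 → 30.3002 s.
Build time = 1053 × 30.3002 = 31906.1106 s = 8.86 hours.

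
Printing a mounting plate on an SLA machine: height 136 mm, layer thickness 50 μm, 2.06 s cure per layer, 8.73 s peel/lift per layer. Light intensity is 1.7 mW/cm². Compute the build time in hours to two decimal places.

Layers = ⌈136/0.05⌉ = 2720.
Per-layer time = 2.06 + 8.73 = 10.79 s.
Build time: 2720 × 10.79 s = 29348.8 s, i.e. 8.15 hours.

8.15 hours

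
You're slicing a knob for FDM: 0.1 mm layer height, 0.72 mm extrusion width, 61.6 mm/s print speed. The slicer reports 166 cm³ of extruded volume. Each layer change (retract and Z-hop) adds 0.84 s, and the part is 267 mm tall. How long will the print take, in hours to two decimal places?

Line area: 0.1 × 0.72 → 0.072 mm².
Toolpath length = 166 cm³ / 0.072 mm² = 166000 / 0.072 = 2305555.6 mm.
Print-move time: 2305555.6 / 61.6 → 37427.9 s.
Layer count = ceil(267 / 0.1) = 2670.
Non-print overhead = 2670 × 0.84 = 2242.8 s.
Total = 37427.9 + 2242.8 = 39670.7 s = 11.02 hours.

11.02 hours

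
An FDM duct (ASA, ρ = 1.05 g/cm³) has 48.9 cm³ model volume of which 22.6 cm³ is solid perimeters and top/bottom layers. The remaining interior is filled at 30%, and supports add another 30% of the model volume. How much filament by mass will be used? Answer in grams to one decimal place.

Interior volume = 48.9 − 22.6 = 26.3 cm³.
Deposited infill: 0.30 × 26.3 → 7.89 cm³.
Support = 0.30 × 48.9, so 14.67 cm³.
Total extruded: 22.6 + 7.89 + 14.67 → 45.16 cm³.
Mass = 45.16 × 1.05 = 47.418 g.

47.4 g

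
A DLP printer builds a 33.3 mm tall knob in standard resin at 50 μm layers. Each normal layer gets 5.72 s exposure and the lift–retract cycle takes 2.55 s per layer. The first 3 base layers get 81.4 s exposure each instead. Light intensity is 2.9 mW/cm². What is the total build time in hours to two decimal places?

1.59 hours

Number of layers: 33.3 / 0.05 → 666 (rounded up).
Burn-in layers = 3 × (81.4 + 2.55) = 251.85 s.
Remaining layers = 663 × (5.72 + 2.55), so 5483.01 s.
Sum: 251.85 + 5483.01 = 5734.86 s → 1.59 hours.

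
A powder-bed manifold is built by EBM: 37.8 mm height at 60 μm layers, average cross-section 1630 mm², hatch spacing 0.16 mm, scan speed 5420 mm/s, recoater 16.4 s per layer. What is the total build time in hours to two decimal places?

3.20 hours

Layers = ⌈37.8/0.06⌉ = 630.
Scan path per layer: 1630 / 0.16 → 10187.5 mm.
Per-layer scan time = 10187.5 / 5420, so 1.8796 s.
Per-layer time: 1.8796 + 16.4 → 18.2796 s.
Total: 630 × 18.2796 s = 11516.148 s → 3.20 hours.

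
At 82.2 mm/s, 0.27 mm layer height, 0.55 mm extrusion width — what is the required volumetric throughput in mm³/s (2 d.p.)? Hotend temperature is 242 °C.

Extrusion cross-section = 0.27 × 0.55 = 0.1485 mm².
Volumetric flow = 82.2 × 0.1485 = 12.21 mm³/s.

12.21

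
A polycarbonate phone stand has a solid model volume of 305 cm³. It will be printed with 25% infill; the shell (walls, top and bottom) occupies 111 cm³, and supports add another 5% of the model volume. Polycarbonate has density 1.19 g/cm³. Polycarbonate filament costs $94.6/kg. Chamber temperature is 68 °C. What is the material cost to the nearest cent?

$19.67

Interior volume: 305 − 111 → 194 cm³.
Deposited infill = 0.25 × 194 = 48.5 cm³.
Support: 0.05 × 305 → 15.25 cm³.
Total printed volume: 111 + 48.5 + 15.25 → 174.75 cm³.
Mass = 174.75 × 1.19 = 207.9525 g.
Cost = 207.9525 g / 1000 × $94.6/kg = $19.67.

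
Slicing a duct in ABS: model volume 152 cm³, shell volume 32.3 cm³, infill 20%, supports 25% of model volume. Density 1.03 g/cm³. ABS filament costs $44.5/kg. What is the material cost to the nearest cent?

Infill region = 152 − 32.3, so 119.7 cm³.
Infill volume = 0.20 × 119.7, so 23.94 cm³.
Support = 0.25 × 152 = 38 cm³.
Total printed volume: 32.3 + 23.94 + 38 → 94.24 cm³.
Mass: 94.24 × 1.03 → 97.0672 g.
Cost = 97.0672 g / 1000 × $44.5/kg = $4.32.

$4.32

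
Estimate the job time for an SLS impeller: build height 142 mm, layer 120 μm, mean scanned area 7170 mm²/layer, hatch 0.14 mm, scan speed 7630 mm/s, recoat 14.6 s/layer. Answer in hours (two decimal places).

Number of layers: 142 / 0.12 → 1184 (rounded up).
Hatch length per layer: 7170 / 0.14 → 51214.3 mm.
Scan time per layer = 51214.3 / 7630 = 6.7122 s.
Per-layer time: 6.7122 + 14.6 → 21.3122 s.
Total: 1184 × 21.3122 s = 25233.6448 s → 7.01 hours.

7.01 hours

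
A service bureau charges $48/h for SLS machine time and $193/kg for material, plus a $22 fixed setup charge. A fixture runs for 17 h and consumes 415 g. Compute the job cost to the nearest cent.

Time charge = 48 × 17 = $816.00.
Material cost = 193 × 415/1000 = $80.095.
Adding setup: 816.00 + 80.095 + 22 → 918.095 ≈ $918.10.

$918.10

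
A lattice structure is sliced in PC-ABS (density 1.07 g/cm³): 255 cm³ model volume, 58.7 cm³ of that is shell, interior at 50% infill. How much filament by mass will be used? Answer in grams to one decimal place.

Interior volume: 255 − 58.7 → 196.3 cm³.
Deposited infill = 0.50 × 196.3, so 98.15 cm³.
Total printed volume = 58.7 + 98.15 = 156.85 cm³.
Mass = 156.85 × 1.07, so 167.8295 g.

167.8 g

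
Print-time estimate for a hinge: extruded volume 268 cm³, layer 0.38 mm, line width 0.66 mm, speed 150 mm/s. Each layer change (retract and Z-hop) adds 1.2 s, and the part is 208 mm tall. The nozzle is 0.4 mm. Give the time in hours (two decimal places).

Line area: 0.38 × 0.66 → 0.2508 mm².
Toolpath length = 268 cm³ / 0.2508 mm² = 268000 / 0.2508 = 1068580.5 mm.
Print-move time: 1068580.5 / 150 → 7123.9 s.
Layers = ⌈208/0.38⌉ = 548.
Layer-change overhead = 548 × 1.2 = 657.6 s.
Altogether 7123.9 + 657.6 = 7781.5 s, i.e. 2.16 hours.

2.16 hours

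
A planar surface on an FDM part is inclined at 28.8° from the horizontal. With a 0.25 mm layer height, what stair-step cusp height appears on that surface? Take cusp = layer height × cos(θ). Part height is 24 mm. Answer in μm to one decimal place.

219.1 μm

h_c = t·cos θ = 0.25 × 0.8763 = 0.219075 mm (219.1 μm).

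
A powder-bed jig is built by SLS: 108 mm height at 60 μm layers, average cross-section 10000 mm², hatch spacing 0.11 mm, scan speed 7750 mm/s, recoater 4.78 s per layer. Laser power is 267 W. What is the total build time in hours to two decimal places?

Number of layers: 108 / 0.06 → 1800 (rounded up).
Scan path per layer = 10000 / 0.11, so 90909.1 mm.
Scan time per layer: 90909.1 / 7750 → 11.7302 s.
Per-layer time: 11.7302 + 4.78 → 16.5102 s.
Total: 1800 × 16.5102 s = 29718.36 s → 8.26 hours.

8.26 hours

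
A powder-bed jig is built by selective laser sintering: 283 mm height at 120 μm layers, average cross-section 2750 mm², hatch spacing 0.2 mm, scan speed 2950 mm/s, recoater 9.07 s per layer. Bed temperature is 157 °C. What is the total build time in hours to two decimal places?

Number of layers: 283 / 0.12 → 2359 (rounded up).
Scan path per layer = 2750 / 0.2, so 13750 mm.
Per-layer scan time = 13750 / 2950 = 4.661 s.
Per-layer time: 4.661 + 9.07 → 13.731 s.
Build time = 2359 × 13.731 = 32391.429 s = 9.00 hours.

9.00 hours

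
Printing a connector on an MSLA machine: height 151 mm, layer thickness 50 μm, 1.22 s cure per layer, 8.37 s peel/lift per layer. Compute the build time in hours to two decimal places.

Number of layers: 151 / 0.05 → 3020 (rounded up).
Cycle time = 1.22 + 8.37 = 9.59 s.
Total = 3020 × 9.59 = 28961.8 s = 8.04 hours.

8.04 hours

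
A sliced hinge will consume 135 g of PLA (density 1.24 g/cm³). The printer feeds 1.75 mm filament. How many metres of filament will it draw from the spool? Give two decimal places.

Volume = 135 g / 1.24 g·cm⁻³ = 108.871 cm³ = 108871 mm³.
A = π r² = π × 0.875² = 2.4053 mm².
L = V/A = 108871/2.4053 = 45262.96 mm → 45.26 m.

45.26 m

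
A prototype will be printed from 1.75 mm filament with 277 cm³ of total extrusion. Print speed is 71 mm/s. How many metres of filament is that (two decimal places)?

Cross-section of 1.75 mm filament: π·(1.75/2)² = 2.4053 mm².
Length = 277 cm³ / 2.4053 mm² = 277000 / 2.4053 = 115162.35 mm = 115.16 m.

115.16 m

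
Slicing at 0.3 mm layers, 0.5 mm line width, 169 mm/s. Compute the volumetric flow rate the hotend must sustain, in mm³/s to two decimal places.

25.35

Extrusion cross-section = 0.3 × 0.5, so 0.15 mm².
Volumetric flow = 169 × 0.15 = 25.35 mm³/s.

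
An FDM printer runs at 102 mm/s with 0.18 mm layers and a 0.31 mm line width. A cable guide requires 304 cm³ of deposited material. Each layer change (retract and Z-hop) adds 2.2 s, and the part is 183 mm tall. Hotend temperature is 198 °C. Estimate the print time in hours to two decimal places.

15.46 hours

Bead cross-section = 0.18 × 0.31 = 0.0558 mm².
Path length: 304000 mm³ / 0.0558 mm² → 5448028.7 mm.
Print-move time = 5448028.7 / 102, so 53412 s.
Number of layers: 183 / 0.18 → 1017 (rounded up).
Z-hop total: 1017 × 2.2 → 2237.4 s.
Altogether 53412 + 2237.4 = 55649.4 s, i.e. 15.46 hours.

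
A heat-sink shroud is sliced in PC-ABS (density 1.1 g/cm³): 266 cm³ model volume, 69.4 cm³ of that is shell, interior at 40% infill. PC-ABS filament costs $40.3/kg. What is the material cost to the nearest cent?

$6.56

Volume inside the shell: 266 − 69.4 → 196.6 cm³.
Deposited infill: 0.40 × 196.6 → 78.64 cm³.
Total printed volume: 69.4 + 78.64 → 148.04 cm³.
Mass = 148.04 × 1.1 = 162.844 g.
Cost = 162.844 g / 1000 × $40.3/kg = $6.56.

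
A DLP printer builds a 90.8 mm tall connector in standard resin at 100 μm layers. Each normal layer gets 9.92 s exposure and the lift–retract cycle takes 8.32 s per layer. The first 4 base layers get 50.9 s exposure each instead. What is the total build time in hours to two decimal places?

Layers = ⌈90.8/0.1⌉ = 908.
Bottom layers = 4 × (50.9 + 8.32) = 236.88 s.
Normal layers = 904 × (9.92 + 8.32) = 16488.96 s.
Total = 236.88 + 16488.96 = 16725.84 s = 4.65 hours.

4.65 hours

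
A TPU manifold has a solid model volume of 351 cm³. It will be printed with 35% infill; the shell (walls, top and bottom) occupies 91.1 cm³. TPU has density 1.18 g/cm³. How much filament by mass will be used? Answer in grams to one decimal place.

Infill region = 351 − 91.1 = 259.9 cm³.
Deposited infill: 0.35 × 259.9 → 90.965 cm³.
Deposited volume: 91.1 + 90.965 → 182.065 cm³.
Mass: 182.065 × 1.18 → 214.8367 g.

214.8 g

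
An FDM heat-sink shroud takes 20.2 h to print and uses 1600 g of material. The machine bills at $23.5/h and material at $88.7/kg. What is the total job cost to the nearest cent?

$616.62

Time charge = 23.5 × 20.2, so $474.70.
Feedstock cost: 88.7 × 1600/1000 → $141.92.
Total = 474.70 + 141.92 = $616.62.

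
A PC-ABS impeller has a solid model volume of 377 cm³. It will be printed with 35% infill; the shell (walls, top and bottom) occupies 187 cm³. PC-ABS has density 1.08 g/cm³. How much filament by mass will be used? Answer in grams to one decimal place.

273.8 g

Infill region = 377 − 187 = 190 cm³.
Infill deposited: 0.35 × 190 → 66.5 cm³.
Total extruded = 187 + 66.5, so 253.5 cm³.
Mass = 253.5 × 1.08, so 273.78 g.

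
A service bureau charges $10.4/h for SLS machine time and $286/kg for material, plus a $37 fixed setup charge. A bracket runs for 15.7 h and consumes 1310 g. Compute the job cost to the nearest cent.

Machine-time cost = 10.4 × 15.7 = $163.28.
Feedstock cost = 286 × 1310/1000, so $374.66.
Adding setup: 163.28 + 374.66 + 37 → $574.94.

$574.94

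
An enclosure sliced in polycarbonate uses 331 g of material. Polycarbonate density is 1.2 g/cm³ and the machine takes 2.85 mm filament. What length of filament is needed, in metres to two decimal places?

43.24 m

Volume = 331 g / 1.2 g·cm⁻³ = 275.8333 cm³ = 275833.3 mm³.
A = π r² = π × 1.425² = 6.3794 mm².
Length = 275833.3 / 6.3794 = 43238.13 mm = 43.24 m.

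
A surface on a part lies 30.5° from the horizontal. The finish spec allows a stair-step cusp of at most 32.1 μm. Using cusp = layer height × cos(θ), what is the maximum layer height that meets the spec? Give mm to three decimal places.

0.037 mm

cos(30.5°) = 0.8616; t_max = 0.0321/0.8616 = 0.037 mm.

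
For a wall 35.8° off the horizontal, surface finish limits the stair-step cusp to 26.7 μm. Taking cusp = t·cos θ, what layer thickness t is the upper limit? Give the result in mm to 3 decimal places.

0.033 mm

t = h_c / cos θ = 0.0267 / 0.8111 = 0.033 mm.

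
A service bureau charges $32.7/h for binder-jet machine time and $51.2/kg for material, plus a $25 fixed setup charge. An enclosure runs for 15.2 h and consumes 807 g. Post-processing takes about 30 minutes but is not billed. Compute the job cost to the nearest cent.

Machine cost = 32.7 × 15.2, so $497.04.
Feedstock cost = 51.2 × 807/1000, so $41.3184.
Total = 497.04 + 41.3184 + 25 = 563.3584 ≈ $563.36.

$563.36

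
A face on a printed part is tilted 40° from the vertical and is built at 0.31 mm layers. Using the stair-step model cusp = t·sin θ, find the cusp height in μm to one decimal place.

sin(40°) = 0.6428, so cusp = 0.31 × 0.6428 = 0.199268 mm → 199.3 μm.

199.3 μm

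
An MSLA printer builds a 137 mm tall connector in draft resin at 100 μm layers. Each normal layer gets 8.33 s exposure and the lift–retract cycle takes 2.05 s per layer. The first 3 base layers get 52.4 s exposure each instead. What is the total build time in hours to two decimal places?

Number of layers: 137 / 0.1 → 1370 (rounded up).
Bottom layers = 3 × (52.4 + 2.05) = 163.35 s.
Remaining layers = 1367 × (8.33 + 2.05) = 14189.46 s.
Sum: 163.35 + 14189.46 = 14352.81 s → 3.99 hours.

3.99 hours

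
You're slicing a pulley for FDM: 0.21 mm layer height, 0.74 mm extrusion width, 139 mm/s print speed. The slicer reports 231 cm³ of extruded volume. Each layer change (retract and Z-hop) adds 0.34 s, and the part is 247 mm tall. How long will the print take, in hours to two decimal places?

Bead cross-section: 0.21 × 0.74 → 0.1554 mm².
Total extruded path = 231000/0.1554 = 1486486.5 mm.
Time extruding: 1486486.5 / 139 → 10694.1 s.
Layers = ⌈247/0.21⌉ = 1177.
Z-hop total = 1177 × 0.34, so 400.18 s.
Total = 10694.1 + 400.18 = 11094.28 s = 3.08 hours.

3.08 hours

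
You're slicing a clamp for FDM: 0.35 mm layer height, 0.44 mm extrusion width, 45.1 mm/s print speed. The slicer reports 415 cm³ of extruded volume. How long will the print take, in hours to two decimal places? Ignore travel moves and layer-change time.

Line area = 0.35 × 0.44, so 0.154 mm².
Total extruded path = 415000/0.154 = 2694805.2 mm.
Time extruding = 2694805.2 / 45.1, so 59751.8 s.
59751.8 s = 16.60 hours.

16.60 hours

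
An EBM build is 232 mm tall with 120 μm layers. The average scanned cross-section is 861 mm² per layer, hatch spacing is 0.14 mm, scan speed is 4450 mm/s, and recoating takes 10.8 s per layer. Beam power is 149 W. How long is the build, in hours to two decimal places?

6.54 hours

Number of layers: 232 / 0.12 → 1934 (rounded up).
Per-layer scan distance = 861 / 0.14, so 6150 mm.
Scan time per layer: 6150 / 4450 → 1.382 s.
Time per layer = 1.382 + 10.8 = 12.182 s.
Build time = 1934 × 12.182 = 23559.988 s = 6.54 hours.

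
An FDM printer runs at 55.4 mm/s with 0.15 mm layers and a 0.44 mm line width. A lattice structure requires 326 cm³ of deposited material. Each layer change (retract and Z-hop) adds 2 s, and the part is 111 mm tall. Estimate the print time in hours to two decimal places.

Bead cross-section = 0.15 × 0.44, so 0.066 mm².
Total extruded path = 326000/0.066 = 4939393.9 mm.
Extrusion time = 4939393.9 / 55.4, so 89158.7 s.
Layer count = ceil(111 / 0.15) = 740.
Layer-change overhead = 740 × 2 = 1480 s.
Altogether 89158.7 + 1480 = 90638.7 s, i.e. 25.18 hours.

25.18 hours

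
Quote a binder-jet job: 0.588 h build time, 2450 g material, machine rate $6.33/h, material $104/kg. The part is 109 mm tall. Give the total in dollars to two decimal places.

Time charge: 6.33 × 0.588 → $3.72204.
Material charge: 104 × 2450/1000 → $254.80.
Total = 3.72204 + 254.80 = 258.52204 ≈ $258.52.

$258.52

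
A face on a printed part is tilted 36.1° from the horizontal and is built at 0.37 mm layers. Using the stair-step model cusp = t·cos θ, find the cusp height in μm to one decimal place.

cos(36.1°) = 0.8080, so cusp = 0.37 × 0.8080 = 0.29896 mm → 299.0 μm.

299.0 μm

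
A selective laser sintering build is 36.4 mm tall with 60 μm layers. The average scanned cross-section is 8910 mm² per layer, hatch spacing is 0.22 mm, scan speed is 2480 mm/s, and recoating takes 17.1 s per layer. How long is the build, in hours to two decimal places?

5.64 hours

Number of layers: 36.4 / 0.06 → 607 (rounded up).
Hatch length per layer = 8910 / 0.22, so 40500 mm.
Scan time per layer = 40500 / 2480, so 16.3306 s.
Per-layer time = 16.3306 + 17.1, so 33.4306 s.
Build time = 607 × 33.4306 = 20292.3742 s = 5.64 hours.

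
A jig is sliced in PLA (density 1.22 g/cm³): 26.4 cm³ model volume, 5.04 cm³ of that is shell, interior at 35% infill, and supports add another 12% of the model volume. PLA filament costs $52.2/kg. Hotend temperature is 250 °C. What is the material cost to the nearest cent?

Volume inside the shell = 26.4 − 5.04, so 21.36 cm³.
Deposited infill: 0.35 × 21.36 → 7.476 cm³.
Support = 0.12 × 26.4 = 3.168 cm³.
Total printed volume = 5.04 + 7.476 + 3.168 = 15.684 cm³.
Mass: 15.684 × 1.22 → 19.13448 g.
Cost = 19.13448 g / 1000 × $52.2/kg = $1.00.

$1.00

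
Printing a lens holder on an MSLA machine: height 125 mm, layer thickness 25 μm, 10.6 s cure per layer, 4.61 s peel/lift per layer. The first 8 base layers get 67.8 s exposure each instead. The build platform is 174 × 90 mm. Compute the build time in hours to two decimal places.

21.25 hours

Layers = ⌈125/0.025⌉ = 5000.
Bottom layers: 8 × (67.8 + 4.61) → 579.28 s.
Regular layers = 4992 × (10.6 + 4.61), so 75928.32 s.
Total = 579.28 + 75928.32 = 76507.6 s = 21.25 hours.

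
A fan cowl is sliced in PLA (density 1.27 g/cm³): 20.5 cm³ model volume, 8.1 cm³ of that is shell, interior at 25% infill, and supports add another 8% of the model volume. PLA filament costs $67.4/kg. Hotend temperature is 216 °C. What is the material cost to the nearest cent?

$1.10

Interior volume = 20.5 − 8.1, so 12.4 cm³.
Deposited infill: 0.25 × 12.4 → 3.1 cm³.
Support: 0.08 × 20.5 → 1.64 cm³.
Deposited volume = 8.1 + 3.1 + 1.64 = 12.84 cm³.
Mass = 12.84 × 1.27 = 16.3068 g.
At $67.4/kg: 16.3068/1000 × 67.4 = $1.10.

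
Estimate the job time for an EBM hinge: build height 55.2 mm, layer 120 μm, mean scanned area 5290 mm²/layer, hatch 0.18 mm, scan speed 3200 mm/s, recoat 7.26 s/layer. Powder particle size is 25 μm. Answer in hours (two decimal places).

Layers = ⌈55.2/0.12⌉ = 460.
Hatch length per layer = 5290 / 0.18 = 29388.9 mm.
Scan time per layer = 29388.9 / 3200, so 9.184 s.
Time per layer = 9.184 + 7.26 = 16.444 s.
Total: 460 × 16.444 s = 7564.24 s → 2.10 hours.

2.10 hours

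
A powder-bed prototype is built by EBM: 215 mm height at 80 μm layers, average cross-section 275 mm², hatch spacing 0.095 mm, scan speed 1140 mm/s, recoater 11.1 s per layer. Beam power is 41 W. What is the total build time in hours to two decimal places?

Layer count = ceil(215 / 0.08) = 2688.
Per-layer scan distance = 275 / 0.095, so 2894.7 mm.
Scan time per layer = 2894.7 / 1140 = 2.5392 s.
Layer cycle = 2.5392 + 11.1, so 13.6392 s.
Total: 2688 × 13.6392 s = 36662.1696 s → 10.18 hours.

10.18 hours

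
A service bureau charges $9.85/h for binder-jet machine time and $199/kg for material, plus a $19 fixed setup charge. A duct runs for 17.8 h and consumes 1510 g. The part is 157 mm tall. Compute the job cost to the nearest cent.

Time charge = 9.85 × 17.8 = $175.33.
Feedstock cost: 199 × 1510/1000 → $300.49.
Adding setup: 175.33 + 300.49 + 19 → $494.82.

$494.82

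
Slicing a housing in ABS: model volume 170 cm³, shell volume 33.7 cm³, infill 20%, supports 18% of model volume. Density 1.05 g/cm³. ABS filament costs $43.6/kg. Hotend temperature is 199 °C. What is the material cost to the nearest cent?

$4.19

Volume inside the shell = 170 − 33.7 = 136.3 cm³.
Infill volume: 0.20 × 136.3 → 27.26 cm³.
Support: 0.18 × 170 → 30.6 cm³.
Total extruded = 33.7 + 27.26 + 30.6 = 91.56 cm³.
Mass = 91.56 × 1.05, so 96.138 g.
At $43.6/kg: 96.138/1000 × 43.6 = $4.19.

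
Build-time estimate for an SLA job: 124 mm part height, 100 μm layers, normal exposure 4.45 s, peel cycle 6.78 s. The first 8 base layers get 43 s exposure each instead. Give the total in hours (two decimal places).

3.95 hours

Number of layers: 124 / 0.1 → 1240 (rounded up).
Burn-in layers: 8 × (43 + 6.78) → 398.24 s.
Regular layers = 1232 × (4.45 + 6.78) = 13835.36 s.
Sum: 398.24 + 13835.36 = 14233.6 s → 3.95 hours.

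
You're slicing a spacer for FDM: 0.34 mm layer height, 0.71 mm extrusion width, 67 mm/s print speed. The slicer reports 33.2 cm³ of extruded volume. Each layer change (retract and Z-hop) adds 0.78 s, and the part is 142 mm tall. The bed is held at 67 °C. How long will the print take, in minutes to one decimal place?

39.6 minutes

Line area = 0.34 × 0.71, so 0.2414 mm².
Path length: 33200 mm³ / 0.2414 mm² → 137531.1 mm.
Print-move time = 137531.1 / 67, so 2052.7 s.
Number of layers: 142 / 0.34 → 418 (rounded up).
Non-print overhead = 418 × 0.78 = 326.04 s.
Total = 2052.7 + 326.04 = 2378.74 s = 39.6 minutes.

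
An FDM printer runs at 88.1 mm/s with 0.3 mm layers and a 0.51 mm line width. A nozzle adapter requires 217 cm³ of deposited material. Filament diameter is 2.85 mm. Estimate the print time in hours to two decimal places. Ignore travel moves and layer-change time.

4.47 hours

Line area: 0.3 × 0.51 → 0.153 mm².
Total extruded path = 217000/0.153 = 1418300.7 mm.
Extrusion time = 1418300.7 / 88.1, so 16098.8 s.
16098.8 s = 4.47 hours.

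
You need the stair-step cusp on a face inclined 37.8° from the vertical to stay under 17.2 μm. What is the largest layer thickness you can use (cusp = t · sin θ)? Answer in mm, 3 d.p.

0.028 mm

Layer height = cusp / sin(37.8°) = 0.0172 / 0.6129 = 0.028 mm.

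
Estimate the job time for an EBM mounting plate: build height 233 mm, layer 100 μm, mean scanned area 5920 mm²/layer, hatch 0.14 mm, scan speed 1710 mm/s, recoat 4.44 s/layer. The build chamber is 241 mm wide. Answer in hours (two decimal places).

18.88 hours

Layer count = ceil(233 / 0.1) = 2330.
Per-layer scan distance: 5920 / 0.14 → 42285.7 mm.
Per-layer scan time = 42285.7 / 1710 = 24.7285 s.
Layer cycle = 24.7285 + 4.44 = 29.1685 s.
2330 layers × 29.1685 s/layer = 67962.605 s, i.e. 18.88 hours.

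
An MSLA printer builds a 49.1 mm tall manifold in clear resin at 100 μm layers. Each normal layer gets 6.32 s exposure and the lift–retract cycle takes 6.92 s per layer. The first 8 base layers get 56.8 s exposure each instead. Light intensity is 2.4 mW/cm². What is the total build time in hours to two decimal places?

1.92 hours

Layers = ⌈49.1/0.1⌉ = 491.
Burn-in layers = 8 × (56.8 + 6.92) = 509.76 s.
Regular layers: 483 × (6.32 + 6.92) → 6394.92 s.
Total = 509.76 + 6394.92 = 6904.68 s = 1.92 hours.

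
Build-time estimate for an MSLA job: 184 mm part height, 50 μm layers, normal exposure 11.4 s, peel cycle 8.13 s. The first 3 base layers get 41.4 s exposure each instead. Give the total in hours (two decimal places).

Layers = ⌈184/0.05⌉ = 3680.
Burn-in layers = 3 × (41.4 + 8.13) = 148.59 s.
Normal layers = 3677 × (11.4 + 8.13), so 71811.81 s.
Total = 148.59 + 71811.81 = 71960.4 s = 19.99 hours.

19.99 hours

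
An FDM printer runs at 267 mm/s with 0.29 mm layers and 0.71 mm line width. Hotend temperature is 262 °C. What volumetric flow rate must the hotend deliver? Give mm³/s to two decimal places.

Extrusion cross-section = 0.29 × 0.71 = 0.2059 mm².
Q = v·A = 267 × 0.2059 = 54.98 mm³/s.

54.98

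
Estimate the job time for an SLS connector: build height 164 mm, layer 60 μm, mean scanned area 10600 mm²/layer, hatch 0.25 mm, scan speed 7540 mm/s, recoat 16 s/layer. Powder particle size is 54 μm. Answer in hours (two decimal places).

Number of layers: 164 / 0.06 → 2734 (rounded up).
Scan path per layer = 10600 / 0.25, so 42400 mm.
Laser time per layer = 42400 / 7540 = 5.6233 s.
Per-layer time: 5.6233 + 16 → 21.6233 s.
Build time = 2734 × 21.6233 = 59118.1022 s = 16.42 hours.

16.42 hours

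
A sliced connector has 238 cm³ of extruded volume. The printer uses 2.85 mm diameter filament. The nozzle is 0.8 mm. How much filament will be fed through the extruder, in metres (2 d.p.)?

37.31 m

Filament cross-section = π × (2.85/2)² = 6.3794 mm².
L = 238000 mm³ / 6.3794 mm² = 37307.58 mm, i.e. 37.31 m.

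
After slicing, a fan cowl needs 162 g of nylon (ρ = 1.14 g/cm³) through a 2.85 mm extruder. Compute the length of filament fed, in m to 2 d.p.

22.28 m

Extruded volume: 162/1.14 = 142.1053 cm³ (142105.3 mm³).
Cross-section of 2.85 mm filament: π·(2.85/2)² = 6.3794 mm².
Length = 142105.3 / 6.3794 = 22275.65 mm = 22.28 m.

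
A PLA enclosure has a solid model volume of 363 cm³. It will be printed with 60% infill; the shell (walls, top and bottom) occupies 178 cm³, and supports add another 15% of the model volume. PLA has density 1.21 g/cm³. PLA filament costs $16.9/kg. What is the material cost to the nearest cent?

$7.02

Infill region: 363 − 178 → 185 cm³.
Infill deposited = 0.60 × 185 = 111 cm³.
Support: 0.15 × 363 → 54.45 cm³.
Total extruded: 178 + 111 + 54.45 → 343.45 cm³.
Mass = 343.45 × 1.21, so 415.5745 g.
At $16.9/kg: 415.5745/1000 × 16.9 = $7.02.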